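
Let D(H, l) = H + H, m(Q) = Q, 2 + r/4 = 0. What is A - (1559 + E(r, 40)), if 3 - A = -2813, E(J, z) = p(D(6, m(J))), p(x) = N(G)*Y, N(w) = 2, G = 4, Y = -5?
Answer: 1267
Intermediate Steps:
r = -8 (r = -8 + 4*0 = -8 + 0 = -8)
D(H, l) = 2*H
p(x) = -10 (p(x) = 2*(-5) = -10)
E(J, z) = -10
A = 2816 (A = 3 - 1*(-2813) = 3 + 2813 = 2816)
A - (1559 + E(r, 40)) = 2816 - (1559 - 10) = 2816 - 1*1549 = 2816 - 1549 = 1267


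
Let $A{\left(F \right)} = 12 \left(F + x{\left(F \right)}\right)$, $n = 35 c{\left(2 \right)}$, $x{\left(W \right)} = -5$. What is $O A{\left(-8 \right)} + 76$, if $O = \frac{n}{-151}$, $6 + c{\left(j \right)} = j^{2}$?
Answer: $\frac{556}{151} \approx 3.6821$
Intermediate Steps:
$c{\left(j \right)} = -6 + j^{2}$
$n = -70$ ($n = 35 \left(-6 + 2^{2}\right) = 35 \left(-6 + 4\right) = 35 \left(-2\right) = -70$)
$O = \frac{70}{151}$ ($O = - \frac{70}{-151} = \left(-70\right) \left(- \frac{1}{151}\right) = \frac{70}{151} \approx 0.46358$)
$A{\left(F \right)} = -60 + 12 F$ ($A{\left(F \right)} = 12 \left(F - 5\right) = 12 \left(-5 + F\right) = -60 + 12 F$)
$O A{\left(-8 \right)} + 76 = \frac{70 \left(-60 + 12 \left(-8\right)\right)}{151} + 76 = \frac{70 \left(-60 - 96\right)}{151} + 76 = \frac{70}{151} \left(-156\right) + 76 = - \frac{10920}{151} + 76 = \frac{556}{151}$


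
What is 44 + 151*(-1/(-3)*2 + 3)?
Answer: 1793/3 ≈ 597.67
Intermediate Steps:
44 + 151*(-1/(-3)*2 + 3) = 44 + 151*(-1*(-⅓)*2 + 3) = 44 + 151*((⅓)*2 + 3) = 44 + 151*(⅔ + 3) = 44 + 151*(11/3) = 44 + 1661/3 = 1793/3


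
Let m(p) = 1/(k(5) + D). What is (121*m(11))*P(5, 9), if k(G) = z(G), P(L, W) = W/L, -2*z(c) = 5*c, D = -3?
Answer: -2178/155 ≈ -14.052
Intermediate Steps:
z(c) = -5*c/2
k(G) = -5*G/2
m(p) = -2/31 (m(p) = 1/(-5/2*5 - 3) = 1/(-25/2 - 3) = 1/(-31/2) = -2/31)
(121*m(11))*P(5, 9) = (121*(-2/31))*(9/5) = -2178/(31*5) = -242/31*9/5 = -2178/155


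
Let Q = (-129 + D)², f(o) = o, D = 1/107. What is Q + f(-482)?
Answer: 184976786/11449 ≈ 16157.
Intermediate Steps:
D = 1/107 ≈ 0.0093458
Q = 190495204/11449 (Q = (-129 + 1/107)² = (-13802/107)² = 190495204/11449 ≈ 16639.)
Q + f(-482) = 190495204/11449 - 482 = 184976786/11449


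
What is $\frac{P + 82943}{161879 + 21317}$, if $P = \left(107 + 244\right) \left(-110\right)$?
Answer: $\frac{44333}{183196} \approx 0.242$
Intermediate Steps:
$P = -38610$ ($P = 351 \left(-110\right) = -38610$)
$\frac{P + 82943}{161879 + 21317} = \frac{-38610 + 82943}{161879 + 21317} = \frac{44333}{183196}$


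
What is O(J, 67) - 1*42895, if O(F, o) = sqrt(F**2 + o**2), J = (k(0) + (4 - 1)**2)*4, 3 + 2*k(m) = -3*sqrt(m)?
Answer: -42895 + sqrt(5389) ≈ -42822.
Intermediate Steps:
k(m) = -3/2 - 3*sqrt(m)/2 (k(m) = -3/2 + (-3*sqrt(m))/2 = -3/2 - 3*sqrt(m)/2)
J = 30 (J = ((-3/2 - 3*sqrt(0)/2) + (4 - 1)**2)*4 = ((-3/2 - 3/2*0) + 3**2)*4 = ((-3/2 + 0) + 9)*4 = (-3/2 + 9)*4 = (15/2)*4 = 30)
O(J, 67) - 1*42895 = sqrt(30**2 + 67**2) - 1*42895 = sqrt(900 + 4489) - 42895 = sqrt(5389) - 42895 = -42895 + sqrt(5389)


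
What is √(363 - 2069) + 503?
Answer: 503 + I*√1706 ≈ 503.0 + 41.304*I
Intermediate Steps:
√(363 - 2069) + 503 = √(-1706) + 503 = I*√1706 + 503 = 503 + I*√1706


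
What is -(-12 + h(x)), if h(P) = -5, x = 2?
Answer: 17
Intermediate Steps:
-(-12 + h(x)) = -(-12 - 5) = -1*(-17) = 17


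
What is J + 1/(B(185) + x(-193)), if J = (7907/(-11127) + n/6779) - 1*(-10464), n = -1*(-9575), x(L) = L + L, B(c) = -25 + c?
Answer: 178393421964851/17047164858 ≈ 10465.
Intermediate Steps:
x(L) = 2*L
n = 9575
J = 789351758384/75429933 (J = (7907/(-11127) + 9575/6779) - 1*(-10464) = (7907*(-1/11127) + 9575*(1/6779)) + 10464 = (-7907/11127 + 9575/6779) + 10464 = 52939472/75429933 + 10464 = 789351758384/75429933 ≈ 10465.)
J + 1/(B(185) + x(-193)) = 789351758384/75429933 + 1/((-25 + 185) + 2*(-193)) = 789351758384/75429933 + 1/(160 - 386) = 789351758384/75429933 + 1/(-226) = 789351758384/75429933 - 1/226 = 178393421964851/17047164858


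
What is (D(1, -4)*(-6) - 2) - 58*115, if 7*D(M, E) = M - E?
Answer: -46734/7 ≈ -6676.3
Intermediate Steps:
D(M, E) = -E/7 + M/7 (D(M, E) = (M - E)/7 = -E/7 + M/7)
(D(1, -4)*(-6) - 2) - 58*115 = ((-⅐*(-4) + (⅐)*1)*(-6) - 2) - 58*115 = ((4/7 + ⅐)*(-6) - 2) - 6670 = ((5/7)*(-6) - 2) - 6670 = (-30/7 - 2) - 6670 = -44/7 - 6670 = -46734/7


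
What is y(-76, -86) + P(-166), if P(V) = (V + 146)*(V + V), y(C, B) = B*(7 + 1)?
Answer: 5952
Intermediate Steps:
y(C, B) = 8*B (y(C, B) = B*8 = 8*B)
P(V) = 2*V*(146 + V) (P(V) = (146 + V)*(2*V) = 2*V*(146 + V))
y(-76, -86) + P(-166) = 8*(-86) + 2*(-166)*(146 - 166) = -688 + 2*(-166)*(-20) = -688 + 6640 = 5952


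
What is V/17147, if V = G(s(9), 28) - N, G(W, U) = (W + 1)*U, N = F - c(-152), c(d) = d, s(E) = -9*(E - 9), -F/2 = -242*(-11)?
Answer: 400/1319 ≈ 0.30326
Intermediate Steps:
F = -5324 (F = -(-484)*(-11) = -2*2662 = -5324)
s(E) = 81 - 9*E (s(E) = -9*(-9 + E) = 81 - 9*E)
N = -5172 (N = -5324 - 1*(-152) = -5324 + 152 = -5172)
G(W, U) = U*(1 + W) (G(W, U) = (1 + W)*U = U*(1 + W))
V = 5200 (V = 28*(1 + (81 - 9*9)) - 1*(-5172) = 28*(1 + (81 - 81)) + 5172 = 28*(1 + 0) + 5172 = 28*1 + 5172 = 28 + 5172 = 5200)
V/17147 = 5200/17147 = 5200*(1/17147) = 400/1319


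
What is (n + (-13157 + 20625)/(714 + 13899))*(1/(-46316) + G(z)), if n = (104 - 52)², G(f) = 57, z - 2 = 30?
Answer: 26083981882805/169203927 ≈ 1.5416e+5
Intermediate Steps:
z = 32 (z = 2 + 30 = 32)
n = 2704 (n = 52² = 2704)
(n + (-13157 + 20625)/(714 + 13899))*(1/(-46316) + G(z)) = (2704 + (-13157 + 20625)/(714 + 13899))*(1/(-46316) + 57) = (2704 + 7468/14613)*(-1/46316 + 57) = (2704 + 7468*(1/14613))*(2640011/46316) = (2704 + 7468/14613)*(2640011/46316) = (39521020/14613)*(2640011/46316) = 26083981882805/169203927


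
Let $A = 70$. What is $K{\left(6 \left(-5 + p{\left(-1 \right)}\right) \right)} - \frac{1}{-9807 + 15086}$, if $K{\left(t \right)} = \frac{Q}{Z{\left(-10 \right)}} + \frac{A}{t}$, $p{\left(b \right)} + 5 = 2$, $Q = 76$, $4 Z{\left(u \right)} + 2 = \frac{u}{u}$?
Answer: $- \frac{38700373}{126696} \approx -305.46$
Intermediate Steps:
$Z{\left(u \right)} = - \frac{1}{4}$ ($Z{\left(u \right)} = - \frac{1}{2} + \frac{u \frac{1}{u}}{4} = - \frac{1}{2} + \frac{1}{4} \cdot 1 = - \frac{1}{2} + \frac{1}{4} = - \frac{1}{4}$)
$p{\left(b \right)} = -3$ ($p{\left(b \right)} = -5 + 2 = -3$)
$K{\left(t \right)} = -304 + \frac{70}{t}$ ($K{\left(t \right)} = \frac{76}{- \frac{1}{4}} + \frac{70}{t} = 76 \left(-4\right) + \frac{70}{t} = -304 + \frac{70}{t}$)
$K{\left(6 \left(-5 + p{\left(-1 \right)}\right) \right)} - \frac{1}{-9807 + 15086} = \left(-304 + \frac{70}{6 \left(-5 - 3\right)}\right) - \frac{1}{-9807 + 15086} = \left(-304 + \frac{70}{6 \left(-8\right)}\right) - \frac{1}{5279} = \left(-304 + \frac{70}{-48}\right) - \frac{1}{5279} = \left(-304 + 70 \left(- \frac{1}{48}\right)\right) - \frac{1}{5279} = \left(-304 - \frac{35}{24}\right) - \frac{1}{5279} = - \frac{7331}{24} - \frac{1}{5279} = - \frac{38700373}{126696}$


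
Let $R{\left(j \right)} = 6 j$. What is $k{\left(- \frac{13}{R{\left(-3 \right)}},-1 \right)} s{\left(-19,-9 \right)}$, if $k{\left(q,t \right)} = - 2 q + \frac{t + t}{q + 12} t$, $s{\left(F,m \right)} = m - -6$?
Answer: $\frac{2653}{687} \approx 3.8617$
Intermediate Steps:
$s{\left(F,m \right)} = 6 + m$ ($s{\left(F,m \right)} = m + 6 = 6 + m$)
$k{\left(q,t \right)} = - 2 q + \frac{2 t^{2}}{12 + q}$ ($k{\left(q,t \right)} = - 2 q + \frac{2 t}{12 + q} t = - 2 q + \frac{2 t^{2}}{12 + q}$)
$k{\left(- \frac{13}{R{\left(-3 \right)}},-1 \right)} s{\left(-19,-9 \right)} = \frac{2 \left(\left(-1\right)^{2} - \left(- \frac{13}{6 \left(-3\right)}\right)^{2} - 12 \left(- \frac{13}{6 \left(-3\right)}\right)\right)}{12 - \frac{13}{6 \left(-3\right)}} \left(6 - 9\right) = \frac{2 \left(1 - \left(- \frac{13}{-18}\right)^{2} - 12 \left(- \frac{13}{-18}\right)\right)}{12 - \frac{13}{-18}} \left(-3\right) = \frac{2 \left(1 - \left(\left(-13\right) \left(- \frac{1}{18}\right)\right)^{2} - 12 \left(\left(-13\right) \left(- \frac{1}{18}\right)\right)\right)}{12 - - \frac{13}{18}} \left(-3\right) = \frac{2 \left(1 - \left(\frac{13}{18}\right)^{2} - \frac{26}{3}\right)}{12 + \frac{13}{18}} \left(-3\right) = \frac{2 \left(1 - \frac{169}{324} - \frac{26}{3}\right)}{\frac{229}{18}} \left(-3\right) = 2 \cdot \frac{18}{229} \left(1 - \frac{169}{324} - \frac{26}{3}\right) \left(-3\right) = 2 \cdot \frac{18}{229} \left(- \frac{2653}{324}\right) \left(-3\right) = \left(- \frac{2653}{2061}\right) \left(-3\right) = \frac{2653}{687}$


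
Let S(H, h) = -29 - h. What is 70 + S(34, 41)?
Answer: 0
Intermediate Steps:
70 + S(34, 41) = 70 + (-29 - 1*41) = 70 + (-29 - 41) = 70 - 70 = 0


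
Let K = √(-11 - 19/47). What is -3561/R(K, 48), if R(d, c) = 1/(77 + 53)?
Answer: -462930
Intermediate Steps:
K = 2*I*√6298/47 (K = √(-11 - 19*1/47) = √(-11 - 19/47) = √(-536/47) = 2*I*√6298/47 ≈ 3.377*I)
R(d, c) = 1/130
-3561/R(K, 48) = -3561/1/130 = -3561*130 = -462930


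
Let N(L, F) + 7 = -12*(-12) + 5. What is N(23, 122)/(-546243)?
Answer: -142/546243 ≈ -0.00025996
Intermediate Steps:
N(L, F) = 142 (N(L, F) = -7 + (-12*(-12) + 5) = -7 + (144 + 5) = -7 + 149 = 142)
N(23, 122)/(-546243) = 142/(-546243) = 142*(-1/546243) = -142/546243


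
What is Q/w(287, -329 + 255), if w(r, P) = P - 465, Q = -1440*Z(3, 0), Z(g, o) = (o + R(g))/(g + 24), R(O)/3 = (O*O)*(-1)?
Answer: -1440/539 ≈ -2.6716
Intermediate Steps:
R(O) = -3*O**2 (R(O) = 3*((O*O)*(-1)) = 3*(O**2*(-1)) = 3*(-O**2) = -3*O**2)
Z(g, o) = (o - 3*g**2)/(24 + g) (Z(g, o) = (o - 3*g**2)/(g + 24) = (o - 3*g**2)/(24 + g))
Q = 1440 (Q = -1440*(0 - 3*3**2)/(24 + 3) = -1440*(0 - 3*9)/27 = -160*(0 - 27)/3 = -160*(-27)/3 = -1440*(-1) = 1440)
w(r, P) = -465 + P
Q/w(287, -329 + 255) = 1440/(-465 + (-329 + 255)) = 1440/(-465 - 74) = 1440/(-539) = 1440*(-1/539) = -1440/539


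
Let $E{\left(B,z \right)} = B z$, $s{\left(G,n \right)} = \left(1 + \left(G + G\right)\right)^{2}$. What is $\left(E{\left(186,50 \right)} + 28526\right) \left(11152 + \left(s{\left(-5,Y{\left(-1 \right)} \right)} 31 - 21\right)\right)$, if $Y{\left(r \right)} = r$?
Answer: $516022292$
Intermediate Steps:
$s{\left(G,n \right)} = \left(1 + 2 G\right)^{2}$
$\left(E{\left(186,50 \right)} + 28526\right) \left(11152 + \left(s{\left(-5,Y{\left(-1 \right)} \right)} 31 - 21\right)\right) = \left(186 \cdot 50 + 28526\right) \left(11152 - \left(21 - \left(1 + 2 \left(-5\right)\right)^{2} \cdot 31\right)\right) = \left(9300 + 28526\right) \left(11152 - \left(21 - \left(1 - 10\right)^{2} \cdot 31\right)\right) = 37826 \left(11152 - \left(21 - \left(-9\right)^{2} \cdot 31\right)\right) = 37826 \left(11152 + \left(81 \cdot 31 - 21\right)\right) = 37826 \left(11152 + \left(2511 - 21\right)\right) = 37826 \left(11152 + 2490\right) = 37826 \cdot 13642 = 516022292$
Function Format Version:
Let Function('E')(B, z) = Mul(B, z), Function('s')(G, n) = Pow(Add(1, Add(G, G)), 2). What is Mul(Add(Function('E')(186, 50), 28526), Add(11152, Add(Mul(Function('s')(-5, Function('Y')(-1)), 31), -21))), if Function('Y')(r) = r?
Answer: 516022292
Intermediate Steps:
Function('s')(G, n) = Pow(Add(1, Mul(2, G)), 2)
Mul(Add(Function('E')(186, 50), 28526), Add(11152, Add(Mul(Function('s')(-5, Function('Y')(-1)), 31), -21))) = Mul(Add(Mul(186, 50), 28526), Add(11152, Add(Mul(Pow(Add(1, Mul(2, -5)), 2), 31), -21))) = Mul(Add(9300, 28526), Add(11152, Add(Mul(Pow(Add(1, -10), 2), 31), -21))) = Mul(37826, Add(11152, Add(Mul(Pow(-9, 2), 31), -21))) = Mul(37826, Add(11152, Add(Mul(81, 31), -21))) = Mul(37826, Add(11152, Add(2511, -21))) = Mul(37826, Add(11152, 2490)) = Mul(37826, 13642) = 516022292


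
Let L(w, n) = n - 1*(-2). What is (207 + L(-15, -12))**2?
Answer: 38809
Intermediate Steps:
L(w, n) = 2 + n (L(w, n) = n + 2 = 2 + n)
(207 + L(-15, -12))**2 = (207 + (2 - 12))**2 = (207 - 10)**2 = 197**2 = 38809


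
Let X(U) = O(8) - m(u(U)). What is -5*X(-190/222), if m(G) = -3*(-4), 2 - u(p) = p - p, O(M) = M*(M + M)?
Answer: -580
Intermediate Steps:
O(M) = 2*M**2 (O(M) = M*(2*M) = 2*M**2)
u(p) = 2 (u(p) = 2 - (p - p) = 2 - 1*0 = 2 + 0 = 2)
m(G) = 12
X(U) = 116 (X(U) = 2*8**2 - 1*12 = 2*64 - 12 = 128 - 12 = 116)
-5*X(-190/222) = -5*116 = -580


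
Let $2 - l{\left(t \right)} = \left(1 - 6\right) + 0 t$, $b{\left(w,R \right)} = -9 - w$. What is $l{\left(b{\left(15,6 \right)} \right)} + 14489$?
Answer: $14496$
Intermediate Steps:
$l{\left(t \right)} = 7$ ($l{\left(t \right)} = 2 - \left(\left(1 - 6\right) + 0 t\right) = 2 - \left(\left(1 - 6\right) + 0\right) = 2 - \left(-5 + 0\right) = 2 - -5 = 2 + 5 = 7$)
$l{\left(b{\left(15,6 \right)} \right)} + 14489 = 7 + 14489 = 14496$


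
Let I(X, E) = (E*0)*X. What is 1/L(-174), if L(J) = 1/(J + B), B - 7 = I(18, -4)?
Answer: -167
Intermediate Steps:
I(X, E) = 0 (I(X, E) = 0*X = 0)
B = 7 (B = 7 + 0 = 7)
L(J) = 1/(7 + J) (L(J) = 1/(J + 7) = 1/(7 + J))
1/L(-174) = 1/(1/(7 - 174)) = 1/(1/(-167)) = 1/(-1/167) = -167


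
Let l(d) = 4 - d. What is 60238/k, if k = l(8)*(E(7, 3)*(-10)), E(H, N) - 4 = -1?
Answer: 30119/60 ≈ 501.98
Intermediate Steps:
E(H, N) = 3 (E(H, N) = 4 - 1 = 3)
k = 120 (k = (4 - 1*8)*(3*(-10)) = (4 - 8)*(-30) = -4*(-30) = 120)
60238/k = 60238/120 = 60238*(1/120) = 30119/60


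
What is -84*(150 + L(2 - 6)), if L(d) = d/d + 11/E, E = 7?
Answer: -12816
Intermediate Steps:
L(d) = 18/7 (L(d) = d/d + 11/7 = 1 + 11*(⅐) = 1 + 11/7 = 18/7)
-84*(150 + L(2 - 6)) = -84*(150 + 18/7) = -84*1068/7 = -12816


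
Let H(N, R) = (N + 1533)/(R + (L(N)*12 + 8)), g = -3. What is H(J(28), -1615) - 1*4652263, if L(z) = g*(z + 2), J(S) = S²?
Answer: -139116622806/29903 ≈ -4.6523e+6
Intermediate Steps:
L(z) = -6 - 3*z (L(z) = -3*(z + 2) = -3*(2 + z) = -6 - 3*z)
H(N, R) = (1533 + N)/(-64 + R - 36*N) (H(N, R) = (N + 1533)/(R + ((-6 - 3*N)*12 + 8)) = (1533 + N)/(R + ((-72 - 36*N) + 8)) = (1533 + N)/(R + (-64 - 36*N)) = (1533 + N)/(-64 + R - 36*N))
H(J(28), -1615) - 1*4652263 = (1533 + 28²)/(-64 - 1615 - 36*28²) - 1*4652263 = (1533 + 784)/(-64 - 1615 - 36*784) - 4652263 = 2317/(-64 - 1615 - 28224) - 4652263 = 2317/(-29903) - 4652263 = -1/29903*2317 - 4652263 = -2317/29903 - 4652263 = -139116622806/29903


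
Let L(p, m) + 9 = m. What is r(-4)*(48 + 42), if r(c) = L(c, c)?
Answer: -1170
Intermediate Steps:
L(p, m) = -9 + m
r(c) = -9 + c
r(-4)*(48 + 42) = (-9 - 4)*(48 + 42) = -13*90 = -1170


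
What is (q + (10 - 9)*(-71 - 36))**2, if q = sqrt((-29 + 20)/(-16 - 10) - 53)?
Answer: 296305/26 - 3959*I*sqrt(26)/13 ≈ 11396.0 - 1552.8*I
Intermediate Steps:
q = 37*I*sqrt(26)/26 (q = sqrt(-9/(-26) - 53) = sqrt(-9*(-1/26) - 53) = sqrt(9/26 - 53) = sqrt(-1369/26) = 37*I*sqrt(26)/26 ≈ 7.2563*I)
(q + (10 - 9)*(-71 - 36))**2 = (37*I*sqrt(26)/26 + (10 - 9)*(-71 - 36))**2 = (37*I*sqrt(26)/26 + 1*(-107))**2 = (37*I*sqrt(26)/26 - 107)**2 = (-107 + 37*I*sqrt(26)/26)**2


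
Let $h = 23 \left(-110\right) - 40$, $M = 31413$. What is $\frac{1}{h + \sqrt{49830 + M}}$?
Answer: $- \frac{2570}{6523657} - \frac{9 \sqrt{1003}}{6523657} \approx -0.00043764$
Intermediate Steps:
$h = -2570$ ($h = -2530 - 40 = -2570$)
$\frac{1}{h + \sqrt{49830 + M}} = \frac{1}{-2570 + \sqrt{49830 + 31413}} = \frac{1}{-2570 + \sqrt{81243}} = \frac{1}{-2570 + 9 \sqrt{1003}}$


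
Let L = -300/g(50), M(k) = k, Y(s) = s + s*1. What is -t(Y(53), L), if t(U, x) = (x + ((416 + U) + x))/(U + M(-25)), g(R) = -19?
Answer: -3506/513 ≈ -6.8343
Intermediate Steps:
Y(s) = 2*s (Y(s) = s + s = 2*s)
L = 300/19 (L = -300/(-19) = -300*(-1/19) = 300/19 ≈ 15.789)
t(U, x) = (416 + U + 2*x)/(-25 + U) (t(U, x) = (x + ((416 + U) + x))/(U - 25) = (x + (416 + U + x))/(-25 + U) = (416 + U + 2*x)/(-25 + U))
-t(Y(53), L) = -(416 + 2*53 + 2*(300/19))/(-25 + 2*53) = -(416 + 106 + 600/19)/(-25 + 106) = -10518/(81*19) = -1*3506/513 = -3506/513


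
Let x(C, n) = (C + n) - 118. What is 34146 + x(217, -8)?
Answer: 34237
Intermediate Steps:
x(C, n) = -118 + C + n
34146 + x(217, -8) = 34146 + (-118 + 217 - 8) = 34146 + 91 = 34237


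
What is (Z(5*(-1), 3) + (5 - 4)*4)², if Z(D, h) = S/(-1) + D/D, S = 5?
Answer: 0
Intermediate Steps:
Z(D, h) = -4 (Z(D, h) = 5/(-1) + D/D = 5*(-1) + 1 = -5 + 1 = -4)
(Z(5*(-1), 3) + (5 - 4)*4)² = (-4 + (5 - 4)*4)² = (-4 + 1*4)² = (-4 + 4)² = 0² = 0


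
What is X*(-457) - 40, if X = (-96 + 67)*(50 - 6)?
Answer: 583092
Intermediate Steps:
X = -1276 (X = -29*44 = -1276)
X*(-457) - 40 = -1276*(-457) - 40 = 583132 - 40 = 583092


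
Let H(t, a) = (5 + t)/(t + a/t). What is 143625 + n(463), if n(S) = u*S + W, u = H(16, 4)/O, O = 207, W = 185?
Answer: 645000814/4485 ≈ 1.4381e+5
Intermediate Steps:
H(t, a) = (5 + t)/(t + a/t)
u = 28/4485 (u = (16*(5 + 16)/(4 + 16²))/207 = (16*21/(4 + 256))*(1/207) = (16*21/260)*(1/207) = (16*(1/260)*21)*(1/207) = (84/65)*(1/207) = 28/4485 ≈ 0.0062430)
n(S) = 185 + 28*S/4485 (n(S) = 28*S/4485 + 185 = 185 + 28*S/4485)
143625 + n(463) = 143625 + (185 + (28/4485)*463) = 143625 + (185 + 12964/4485) = 143625 + 842689/4485 = 645000814/4485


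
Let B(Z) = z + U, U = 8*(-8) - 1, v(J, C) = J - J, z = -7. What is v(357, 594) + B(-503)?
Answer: -72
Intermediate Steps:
v(J, C) = 0
U = -65 (U = -64 - 1 = -65)
B(Z) = -72 (B(Z) = -7 - 65 = -72)
v(357, 594) + B(-503) = 0 - 72 = -72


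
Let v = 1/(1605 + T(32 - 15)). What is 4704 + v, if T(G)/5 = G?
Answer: 7949761/1690 ≈ 4704.0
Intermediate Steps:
T(G) = 5*G
v = 1/1690 (v = 1/(1605 + 5*(32 - 15)) = 1/(1605 + 5*17) = 1/(1605 + 85) = 1/1690 ≈ 0.00059172)
4704 + v = 4704 + 1/1690 = 7949761/1690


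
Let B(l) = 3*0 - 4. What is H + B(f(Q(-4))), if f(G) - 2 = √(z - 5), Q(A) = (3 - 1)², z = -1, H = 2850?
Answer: 2846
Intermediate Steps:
Q(A) = 4 (Q(A) = 2² = 4)
f(G) = 2 + I*√6 (f(G) = 2 + √(-1 - 5) = 2 + √(-6) = 2 + I*√6)
B(l) = -4 (B(l) = 0 - 4 = -4)
H + B(f(Q(-4))) = 2850 - 4 = 2846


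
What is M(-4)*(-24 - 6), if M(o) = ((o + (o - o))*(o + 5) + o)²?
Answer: -1920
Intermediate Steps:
M(o) = (o + o*(5 + o))² (M(o) = ((o + 0)*(5 + o) + o)² = (o*(5 + o) + o)² = (o + o*(5 + o))²)
M(-4)*(-24 - 6) = ((-4)²*(6 - 4)²)*(-24 - 6) = (16*2²)*(-30) = (16*4)*(-30) = 64*(-30) = -1920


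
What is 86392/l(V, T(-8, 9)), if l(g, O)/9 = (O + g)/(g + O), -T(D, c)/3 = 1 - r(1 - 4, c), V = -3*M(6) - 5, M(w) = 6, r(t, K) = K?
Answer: 86392/9 ≈ 9599.1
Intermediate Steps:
V = -23 (V = -3*6 - 5 = -18 - 5 = -23)
T(D, c) = -3 + 3*c (T(D, c) = -3*(1 - c) = -3 + 3*c)
l(g, O) = 9 (l(g, O) = 9*((O + g)/(g + O)) = 9*((O + g)/(O + g)) = 9*1 = 9)
86392/l(V, T(-8, 9)) = 86392/9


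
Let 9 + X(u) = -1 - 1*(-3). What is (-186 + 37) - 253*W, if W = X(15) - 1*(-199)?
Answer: -48725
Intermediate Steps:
X(u) = -7 (X(u) = -9 + (-1 - 1*(-3)) = -9 + (-1 + 3) = -9 + 2 = -7)
W = 192 (W = -7 - 1*(-199) = -7 + 199 = 192)
(-186 + 37) - 253*W = (-186 + 37) - 253*192 = -149 - 48576 = -48725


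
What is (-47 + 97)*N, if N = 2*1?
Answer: 100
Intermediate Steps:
N = 2
(-47 + 97)*N = (-47 + 97)*2 = 50*2 = 100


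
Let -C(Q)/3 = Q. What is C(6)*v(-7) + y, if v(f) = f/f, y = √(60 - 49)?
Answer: -18 + √11 ≈ -14.683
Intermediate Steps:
C(Q) = -3*Q
y = √11 ≈ 3.3166
v(f) = 1
C(6)*v(-7) + y = -3*6*1 + √11 = -18*1 + √11 = -18 + √11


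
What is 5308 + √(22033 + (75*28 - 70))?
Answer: 5308 + √24063 ≈ 5463.1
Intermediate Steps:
5308 + √(22033 + (75*28 - 70)) = 5308 + √(22033 + (2100 - 70)) = 5308 + √(22033 + 2030) = 5308 + √24063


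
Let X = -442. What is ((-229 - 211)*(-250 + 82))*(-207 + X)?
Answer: -47974080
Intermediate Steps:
((-229 - 211)*(-250 + 82))*(-207 + X) = ((-229 - 211)*(-250 + 82))*(-207 - 442) = -440*(-168)*(-649) = 73920*(-649) = -47974080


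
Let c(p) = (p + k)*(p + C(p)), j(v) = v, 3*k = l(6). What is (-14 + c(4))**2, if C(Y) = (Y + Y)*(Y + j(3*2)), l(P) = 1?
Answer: 122500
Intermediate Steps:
k = 1/3 (k = (1/3)*1 = 1/3 ≈ 0.33333)
C(Y) = 2*Y*(6 + Y) (C(Y) = (Y + Y)*(Y + 3*2) = (2*Y)*(Y + 6) = (2*Y)*(6 + Y) = 2*Y*(6 + Y))
c(p) = (1/3 + p)*(p + 2*p*(6 + p)) (c(p) = (p + 1/3)*(p + 2*p*(6 + p)) = (1/3 + p)*(p + 2*p*(6 + p)))
(-14 + c(4))**2 = (-14 + (1/3)*4*(13 + 6*4**2 + 41*4))**2 = (-14 + (1/3)*4*(13 + 6*16 + 164))**2 = (-14 + (1/3)*4*(13 + 96 + 164))**2 = (-14 + (1/3)*4*273)**2 = (-14 + 364)**2 = 350**2 = 122500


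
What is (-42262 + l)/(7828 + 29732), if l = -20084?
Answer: -10391/6260 ≈ -1.6599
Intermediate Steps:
(-42262 + l)/(7828 + 29732) = (-42262 - 20084)/(7828 + 29732) = -62346/37560 = -62346*1/37560 = -10391/6260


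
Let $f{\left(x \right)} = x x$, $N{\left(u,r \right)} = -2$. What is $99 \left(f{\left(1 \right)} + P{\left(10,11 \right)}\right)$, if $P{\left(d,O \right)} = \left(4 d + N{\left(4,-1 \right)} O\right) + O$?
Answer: $2970$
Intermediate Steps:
$P{\left(d,O \right)} = - O + 4 d$ ($P{\left(d,O \right)} = \left(4 d - 2 O\right) + O = \left(- 2 O + 4 d\right) + O = - O + 4 d$)
$f{\left(x \right)} = x^{2}$
$99 \left(f{\left(1 \right)} + P{\left(10,11 \right)}\right) = 99 \left(1^{2} + \left(\left(-1\right) 11 + 4 \cdot 10\right)\right) = 99 \left(1 + \left(-11 + 40\right)\right) = 99 \left(1 + 29\right) = 99 \cdot 30 = 2970$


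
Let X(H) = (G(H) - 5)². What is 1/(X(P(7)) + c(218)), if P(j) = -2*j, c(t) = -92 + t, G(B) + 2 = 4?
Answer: 1/135 ≈ 0.0074074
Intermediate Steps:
G(B) = 2 (G(B) = -2 + 4 = 2)
X(H) = 9 (X(H) = (2 - 5)² = (-3)² = 9)
1/(X(P(7)) + c(218)) = 1/(9 + (-92 + 218)) = 1/(9 + 126) = 1/135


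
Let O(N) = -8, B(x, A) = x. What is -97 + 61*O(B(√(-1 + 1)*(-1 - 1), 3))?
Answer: -585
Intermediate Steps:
-97 + 61*O(B(√(-1 + 1)*(-1 - 1), 3)) = -97 + 61*(-8) = -97 - 488 = -585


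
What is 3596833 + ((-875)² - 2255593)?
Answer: 2106865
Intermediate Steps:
3596833 + ((-875)² - 2255593) = 3596833 + (765625 - 2255593) = 3596833 - 1489968 = 2106865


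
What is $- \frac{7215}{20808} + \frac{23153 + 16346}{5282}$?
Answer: $\frac{130630927}{18317976} \approx 7.1313$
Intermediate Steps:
$- \frac{7215}{20808} + \frac{23153 + 16346}{5282} = \left(-7215\right) \frac{1}{20808} + 39499 \cdot \frac{1}{5282} = - \frac{2405}{6936} + \frac{39499}{5282} = \frac{130630927}{18317976}$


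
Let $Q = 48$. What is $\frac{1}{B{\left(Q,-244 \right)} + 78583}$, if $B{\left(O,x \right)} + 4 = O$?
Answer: $\frac{1}{78627} \approx 1.2718 \cdot 10^{-5}$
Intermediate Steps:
$B{\left(O,x \right)} = -4 + O$
$\frac{1}{B{\left(Q,-244 \right)} + 78583} = \frac{1}{\left(-4 + 48\right) + 78583} = \frac{1}{44 + 78583} = \frac{1}{78627}$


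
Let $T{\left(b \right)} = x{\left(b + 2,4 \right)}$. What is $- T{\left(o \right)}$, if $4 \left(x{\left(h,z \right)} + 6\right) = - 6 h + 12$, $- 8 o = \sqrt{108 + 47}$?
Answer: $6 - \frac{3 \sqrt{155}}{16} \approx 3.6656$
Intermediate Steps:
$o = - \frac{\sqrt{155}}{8}$ ($o = - \frac{\sqrt{108 + 47}}{8} = - \frac{\sqrt{155}}{8} \approx -1.5562$)
$x{\left(h,z \right)} = -3 - \frac{3 h}{2}$ ($x{\left(h,z \right)} = -6 + \frac{- 6 h + 12}{4} = -6 + \frac{12 - 6 h}{4} = -6 - \left(-3 + \frac{3 h}{2}\right) = -3 - \frac{3 h}{2}$)
$T{\left(b \right)} = -6 - \frac{3 b}{2}$ ($T{\left(b \right)} = -3 - \frac{3 \left(b + 2\right)}{2} = -3 - \frac{3 \left(2 + b\right)}{2} = -3 - \left(3 + \frac{3 b}{2}\right) = -6 - \frac{3 b}{2}$)
$- T{\left(o \right)} = - (-6 - \frac{3 \left(- \frac{\sqrt{155}}{8}\right)}{2}) = - (-6 + \frac{3 \sqrt{155}}{16}) = 6 - \frac{3 \sqrt{155}}{16}$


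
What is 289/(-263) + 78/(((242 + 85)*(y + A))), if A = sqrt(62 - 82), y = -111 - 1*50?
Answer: -818268359/743650647 - 52*I*sqrt(5)/2827569 ≈ -1.1003 - 4.1122e-5*I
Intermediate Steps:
y = -161 (y = -111 - 50 = -161)
A = 2*I*sqrt(5) (A = sqrt(-20) = 2*I*sqrt(5) ≈ 4.4721*I)
289/(-263) + 78/(((242 + 85)*(y + A))) = 289/(-263) + 78/(((242 + 85)*(-161 + 2*I*sqrt(5)))) = 289*(-1/263) + 78/((327*(-161 + 2*I*sqrt(5)))) = -289/263 + 78/(-52647 + 654*I*sqrt(5))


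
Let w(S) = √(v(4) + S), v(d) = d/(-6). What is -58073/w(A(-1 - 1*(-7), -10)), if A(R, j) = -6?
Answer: 58073*I*√15/10 ≈ 22492.0*I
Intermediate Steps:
v(d) = -d/6 (v(d) = d*(-⅙) = -d/6)
w(S) = √(-⅔ + S) (w(S) = √(-⅙*4 + S) = √(-⅔ + S))
-58073/w(A(-1 - 1*(-7), -10)) = -58073*3/√(-6 + 9*(-6)) = -58073*3/√(-6 - 54) = -58073*(-I*√15/10) = -(-58073)*I*√15/10 = 58073*I*√15/10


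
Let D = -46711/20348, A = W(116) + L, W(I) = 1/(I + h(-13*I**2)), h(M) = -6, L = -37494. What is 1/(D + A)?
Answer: -1119140/41963594091 ≈ -2.6669e-5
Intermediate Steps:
W(I) = 1/(-6 + I) (W(I) = 1/(I - 6) = 1/(-6 + I))
A = -4124339/110 (A = 1/(-6 + 116) - 37494 = 1/110 - 37494 = -4124339/110 ≈ -37494.)
D = -46711/20348 (D = -46711*1/20348 = -46711/20348 ≈ -2.2956)
1/(D + A) = 1/(-46711/20348 - 4124339/110) = 1/(-41963594091/1119140) = -1119140/41963594091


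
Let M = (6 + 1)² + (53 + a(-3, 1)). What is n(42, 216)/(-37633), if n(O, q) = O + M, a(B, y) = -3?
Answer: -141/37633 ≈ -0.0037467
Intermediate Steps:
M = 99 (M = (6 + 1)² + (53 - 3) = 7² + 50 = 49 + 50 = 99)
n(O, q) = 99 + O (n(O, q) = O + 99 = 99 + O)
n(42, 216)/(-37633) = (99 + 42)/(-37633) = 141*(-1/37633) = -141/37633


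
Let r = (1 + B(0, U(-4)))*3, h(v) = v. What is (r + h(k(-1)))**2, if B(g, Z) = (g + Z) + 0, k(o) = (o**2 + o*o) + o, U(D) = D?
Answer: 64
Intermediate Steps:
k(o) = o + 2*o**2 (k(o) = (o**2 + o**2) + o = 2*o**2 + o = o + 2*o**2)
B(g, Z) = Z + g (B(g, Z) = (Z + g) + 0 = Z + g)
r = -9 (r = (1 + (-4 + 0))*3 = (1 - 4)*3 = -3*3 = -9)
(r + h(k(-1)))**2 = (-9 - (1 + 2*(-1)))**2 = (-9 - (1 - 2))**2 = (-9 - 1*(-1))**2 = (-9 + 1)**2 = (-8)**2 = 64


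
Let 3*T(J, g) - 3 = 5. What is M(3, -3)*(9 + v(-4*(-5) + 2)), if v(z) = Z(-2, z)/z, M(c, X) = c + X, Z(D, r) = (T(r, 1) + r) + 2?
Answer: 0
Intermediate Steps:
T(J, g) = 8/3 (T(J, g) = 1 + (⅓)*5 = 1 + 5/3 = 8/3)
Z(D, r) = 14/3 + r (Z(D, r) = (8/3 + r) + 2 = 14/3 + r)
M(c, X) = X + c
v(z) = (14/3 + z)/z
M(3, -3)*(9 + v(-4*(-5) + 2)) = (-3 + 3)*(9 + (14/3 + (-4*(-5) + 2))/(-4*(-5) + 2)) = 0*(9 + (14/3 + (20 + 2))/(20 + 2)) = 0*(9 + (14/3 + 22)/22) = 0*(9 + (1/22)*(80/3)) = 0*(9 + 40/33) = 0*(337/33) = 0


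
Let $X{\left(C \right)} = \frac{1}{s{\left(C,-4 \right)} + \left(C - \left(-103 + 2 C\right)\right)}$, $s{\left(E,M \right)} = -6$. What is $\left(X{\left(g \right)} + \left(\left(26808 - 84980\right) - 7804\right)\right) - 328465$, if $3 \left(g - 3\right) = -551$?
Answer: $- \frac{328569350}{833} \approx -3.9444 \cdot 10^{5}$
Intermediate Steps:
$g = - \frac{542}{3}$ ($g = 3 + \frac{1}{3} \left(-551\right) = 3 - \frac{551}{3} = - \frac{542}{3} \approx -180.67$)
$X{\left(C \right)} = \frac{1}{97 - C}$ ($X{\left(C \right)} = \frac{1}{-6 + \left(C - \left(-103 + 2 C\right)\right)} = \frac{1}{-6 - \left(-103 + C\right)} = \frac{1}{97 - C}$)
$\left(X{\left(g \right)} + \left(\left(26808 - 84980\right) - 7804\right)\right) - 328465 = \left(- \frac{1}{-97 - \frac{542}{3}} + \left(\left(26808 - 84980\right) - 7804\right)\right) - 328465 = \left(- \frac{1}{- \frac{833}{3}} - 65976\right) - 328465 = \left(\left(-1\right) \left(- \frac{3}{833}\right) - 65976\right) - 328465 = \left(\frac{3}{833} - 65976\right) - 328465 = - \frac{54958005}{833} - 328465 = - \frac{328569350}{833}$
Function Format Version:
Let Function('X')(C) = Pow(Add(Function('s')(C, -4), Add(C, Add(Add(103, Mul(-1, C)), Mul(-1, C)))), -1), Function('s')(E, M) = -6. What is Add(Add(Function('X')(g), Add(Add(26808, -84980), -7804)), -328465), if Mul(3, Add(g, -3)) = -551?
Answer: Rational(-328569350, 833) ≈ -3.9444e+5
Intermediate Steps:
g = Rational(-542, 3) (g = Add(3, Mul(Rational(1, 3), -551)) = Add(3, Rational(-551, 3)) = Rational(-542, 3) ≈ -180.67)
Function('X')(C) = Pow(Add(97, Mul(-1, C)), -1) (Function('X')(C) = Pow(Add(-6, Add(C, Add(Add(103, Mul(-1, C)), Mul(-1, C)))), -1) = Pow(Add(-6, Add(C, Add(103, Mul(-2, C)))), -1) = Pow(Add(-6, Add(103, Mul(-1, C))), -1) = Pow(Add(97, Mul(-1, C)), -1))
Add(Add(Function('X')(g), Add(Add(26808, -84980), -7804)), -328465) = Add(Add(Mul(-1, Pow(Add(-97, Rational(-542, 3)), -1)), Add(Add(26808, -84980), -7804)), -328465) = Add(Add(Mul(-1, Pow(Rational(-833, 3), -1)), Add(-58172, -7804)), -328465) = Add(Add(Mul(-1, Rational(-3, 833)), -65976), -328465) = Add(Add(Rational(3, 833), -65976), -328465) = Add(Rational(-54958005, 833), -328465) = Rational(-328569350, 833)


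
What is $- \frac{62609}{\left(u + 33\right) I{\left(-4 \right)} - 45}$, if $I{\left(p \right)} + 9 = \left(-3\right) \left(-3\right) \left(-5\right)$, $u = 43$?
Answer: $\frac{62609}{4149} \approx 15.09$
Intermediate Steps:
$I{\left(p \right)} = -54$ ($I{\left(p \right)} = -9 + \left(-3\right) \left(-3\right) \left(-5\right) = -9 + 9 \left(-5\right) = -9 - 45 = -54$)
$- \frac{62609}{\left(u + 33\right) I{\left(-4 \right)} - 45} = - \frac{62609}{\left(43 + 33\right) \left(-54\right) - 45} = - \frac{62609}{76 \left(-54\right) - 45} = - \frac{62609}{-4104 - 45} = - \frac{62609}{-4149} = \left(-62609\right) \left(- \frac{1}{4149}\right) = \frac{62609}{4149}$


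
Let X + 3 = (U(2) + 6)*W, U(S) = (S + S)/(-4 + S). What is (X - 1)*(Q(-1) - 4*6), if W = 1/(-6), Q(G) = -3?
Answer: 126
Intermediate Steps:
U(S) = 2*S/(-4 + S) (U(S) = (2*S)/(-4 + S) = 2*S/(-4 + S))
W = -⅙ ≈ -0.16667
X = -11/3 (X = -3 + (2*2/(-4 + 2) + 6)*(-⅙) = -3 + (2*2/(-2) + 6)*(-⅙) = -3 + (2*2*(-½) + 6)*(-⅙) = -3 + (-2 + 6)*(-⅙) = -3 + 4*(-⅙) = -3 - ⅔ = -11/3 ≈ -3.6667)
(X - 1)*(Q(-1) - 4*6) = (-11/3 - 1)*(-3 - 4*6) = -14*(-3 - 24)/3 = -14/3*(-27) = 126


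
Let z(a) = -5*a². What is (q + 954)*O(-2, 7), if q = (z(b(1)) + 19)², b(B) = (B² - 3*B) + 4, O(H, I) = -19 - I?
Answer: -24830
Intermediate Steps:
b(B) = 4 + B² - 3*B
q = 1 (q = (-5*(4 + 1² - 3*1)² + 19)² = (-5*(4 + 1 - 3)² + 19)² = (-5*2² + 19)² = (-5*4 + 19)² = (-20 + 19)² = (-1)² = 1)
(q + 954)*O(-2, 7) = (1 + 954)*(-19 - 1*7) = 955*(-19 - 7) = 955*(-26) = -24830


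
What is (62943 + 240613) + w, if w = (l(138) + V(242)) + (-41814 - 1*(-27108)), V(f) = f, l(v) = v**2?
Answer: 308136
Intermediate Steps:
w = 4580 (w = (138**2 + 242) + (-41814 - 1*(-27108)) = (19044 + 242) + (-41814 + 27108) = 19286 - 14706 = 4580)
(62943 + 240613) + w = (62943 + 240613) + 4580 = 303556 + 4580 = 308136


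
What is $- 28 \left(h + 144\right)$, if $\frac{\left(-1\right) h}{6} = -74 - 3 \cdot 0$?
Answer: $-16464$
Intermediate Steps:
$h = 444$ ($h = - 6 \left(-74 - 3 \cdot 0\right) = - 6 \left(-74 - 0\right) = - 6 \left(-74 + 0\right) = \left(-6\right) \left(-74\right) = 444$)
$- 28 \left(h + 144\right) = - 28 \left(444 + 144\right) = \left(-28\right) 588 = -16464$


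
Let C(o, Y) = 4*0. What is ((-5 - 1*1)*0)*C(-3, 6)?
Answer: 0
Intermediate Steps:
C(o, Y) = 0
((-5 - 1*1)*0)*C(-3, 6) = ((-5 - 1*1)*0)*0 = ((-5 - 1)*0)*0 = -6*0*0 = 0*0 = 0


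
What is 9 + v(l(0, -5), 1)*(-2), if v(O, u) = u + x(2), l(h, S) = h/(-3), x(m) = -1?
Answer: 9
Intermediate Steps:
l(h, S) = -h/3 (l(h, S) = h*(-⅓) = -h/3)
v(O, u) = -1 + u (v(O, u) = u - 1 = -1 + u)
9 + v(l(0, -5), 1)*(-2) = 9 + (-1 + 1)*(-2) = 9 + 0*(-2) = 9 + 0 = 9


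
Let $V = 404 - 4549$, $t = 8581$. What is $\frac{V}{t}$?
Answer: $- \frac{4145}{8581} \approx -0.48304$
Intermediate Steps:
$V = -4145$ ($V = 404 - 4549 = -4145$)
$\frac{V}{t} = - \frac{4145}{8581}$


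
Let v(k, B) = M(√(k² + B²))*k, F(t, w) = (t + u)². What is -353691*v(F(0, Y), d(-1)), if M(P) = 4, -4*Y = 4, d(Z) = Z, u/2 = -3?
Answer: -50931504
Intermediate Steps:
u = -6 (u = 2*(-3) = -6)
Y = -1 (Y = -¼*4 = -1)
F(t, w) = (-6 + t)² (F(t, w) = (t - 6)² = (-6 + t)²)
v(k, B) = 4*k
-353691*v(F(0, Y), d(-1)) = -1414764*(-6 + 0)² = -1414764*(-6)² = -1414764*36 = -353691*144 = -50931504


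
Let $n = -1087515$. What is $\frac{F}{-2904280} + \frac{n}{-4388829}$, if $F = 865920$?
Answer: $- \frac{5349389529}{106219902401} \approx -0.050361$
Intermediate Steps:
$\frac{F}{-2904280} + \frac{n}{-4388829} = \frac{865920}{-2904280} - \frac{1087515}{-4388829} = 865920 \left(- \frac{1}{2904280}\right) - - \frac{362505}{1462943} = - \frac{21648}{72607} + \frac{362505}{1462943} = - \frac{5349389529}{106219902401}$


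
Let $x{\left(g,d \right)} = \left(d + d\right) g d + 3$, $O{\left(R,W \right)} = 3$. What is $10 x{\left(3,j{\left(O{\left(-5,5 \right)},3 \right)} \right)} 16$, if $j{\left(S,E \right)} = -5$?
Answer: $24480$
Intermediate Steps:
$x{\left(g,d \right)} = 3 + 2 g d^{2}$ ($x{\left(g,d \right)} = 2 d g d + 3 = 2 g d^{2} + 3 = 3 + 2 g d^{2}$)
$10 x{\left(3,j{\left(O{\left(-5,5 \right)},3 \right)} \right)} 16 = 10 \left(3 + 2 \cdot 3 \left(-5\right)^{2}\right) 16 = 10 \left(3 + 2 \cdot 3 \cdot 25\right) 16 = 10 \left(3 + 150\right) 16 = 10 \cdot 153 \cdot 16 = 1530 \cdot 16 = 24480$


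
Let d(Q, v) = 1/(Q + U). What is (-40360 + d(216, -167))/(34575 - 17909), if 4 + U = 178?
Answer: -15740399/6499740 ≈ -2.4217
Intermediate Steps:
U = 174 (U = -4 + 178 = 174)
d(Q, v) = 1/(174 + Q) (d(Q, v) = 1/(Q + 174) = 1/(174 + Q))
(-40360 + d(216, -167))/(34575 - 17909) = (-40360 + 1/(174 + 216))/(34575 - 17909) = (-40360 + 1/390)/16666 = (-40360 + 1/390)*(1/16666) = -15740399/390*1/16666 = -15740399/6499740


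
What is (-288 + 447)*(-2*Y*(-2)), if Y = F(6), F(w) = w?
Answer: 3816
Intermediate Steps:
Y = 6
(-288 + 447)*(-2*Y*(-2)) = (-288 + 447)*(-2*6*(-2)) = 159*(-12*(-2)) = 159*24 = 3816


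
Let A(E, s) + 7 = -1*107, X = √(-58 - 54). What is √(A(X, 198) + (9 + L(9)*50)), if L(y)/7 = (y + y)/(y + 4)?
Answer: √64155/13 ≈ 19.484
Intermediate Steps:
L(y) = 14*y/(4 + y) (L(y) = 7*((y + y)/(y + 4)) = 7*((2*y)/(4 + y)) = 7*(2*y/(4 + y)) = 14*y/(4 + y))
X = 4*I*√7 (X = √(-112) = 4*I*√7 ≈ 10.583*I)
A(E, s) = -114 (A(E, s) = -7 - 1*107 = -7 - 107 = -114)
√(A(X, 198) + (9 + L(9)*50)) = √(-114 + (9 + (14*9/(4 + 9))*50)) = √(-114 + (9 + (14*9/13)*50)) = √(-114 + (9 + (14*9*(1/13))*50)) = √(-114 + (9 + (126/13)*50)) = √(-114 + (9 + 6300/13)) = √(-114 + 6417/13) = √(4935/13) = √64155/13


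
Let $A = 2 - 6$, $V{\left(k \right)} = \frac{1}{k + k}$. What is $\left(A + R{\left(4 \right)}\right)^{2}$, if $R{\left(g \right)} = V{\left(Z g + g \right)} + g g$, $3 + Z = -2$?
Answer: $\frac{146689}{1024} \approx 143.25$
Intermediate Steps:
$Z = -5$ ($Z = -3 - 2 = -5$)
$V{\left(k \right)} = \frac{1}{2 k}$
$R{\left(g \right)} = g^{2} - \frac{1}{8 g}$ ($R{\left(g \right)} = \frac{1}{2 \left(- 5 g + g\right)} + g g = \frac{1}{2 \left(- 4 g\right)} + g^{2} = \frac{\left(- \frac{1}{4}\right) \frac{1}{g}}{2} + g^{2} = - \frac{1}{8 g} + g^{2} = g^{2} - \frac{1}{8 g}$)
$A = -4$ ($A = 2 - 6 = -4$)
$\left(A + R{\left(4 \right)}\right)^{2} = \left(-4 + \frac{- \frac{1}{8} + 4^{3}}{4}\right)^{2} = \left(-4 + \frac{- \frac{1}{8} + 64}{4}\right)^{2} = \left(-4 + \frac{1}{4} \cdot \frac{511}{8}\right)^{2} = \left(-4 + \frac{511}{32}\right)^{2} = \left(\frac{383}{32}\right)^{2} = \frac{146689}{1024}$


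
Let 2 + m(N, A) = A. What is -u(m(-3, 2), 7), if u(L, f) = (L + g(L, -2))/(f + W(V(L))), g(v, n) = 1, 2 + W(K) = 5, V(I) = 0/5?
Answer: -⅒ ≈ -0.10000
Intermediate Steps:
V(I) = 0 (V(I) = 0*(⅕) = 0)
m(N, A) = -2 + A
W(K) = 3 (W(K) = -2 + 5 = 3)
u(L, f) = (1 + L)/(3 + f) (u(L, f) = (L + 1)/(f + 3) = (1 + L)/(3 + f))
-u(m(-3, 2), 7) = -(1 + (-2 + 2))/(3 + 7) = -(1 + 0)/10 = -1/10 = -1*⅒ = -⅒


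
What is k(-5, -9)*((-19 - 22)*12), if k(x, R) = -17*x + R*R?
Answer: -81672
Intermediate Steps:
k(x, R) = R² - 17*x (k(x, R) = -17*x + R² = R² - 17*x)
k(-5, -9)*((-19 - 22)*12) = ((-9)² - 17*(-5))*((-19 - 22)*12) = (81 + 85)*(-41*12) = 166*(-492) = -81672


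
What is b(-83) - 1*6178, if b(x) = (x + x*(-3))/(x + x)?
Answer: -6179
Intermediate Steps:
b(x) = -1 (b(x) = (x - 3*x)/((2*x)) = (-2*x)*(1/(2*x)) = -1)
b(-83) - 1*6178 = -1 - 1*6178 = -1 - 6178 = -6179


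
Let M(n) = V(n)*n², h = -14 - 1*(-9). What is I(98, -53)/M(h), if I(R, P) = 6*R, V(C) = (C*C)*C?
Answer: -588/3125 ≈ -0.18816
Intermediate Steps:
h = -5 (h = -14 + 9 = -5)
V(C) = C³ (V(C) = C²*C = C³)
M(n) = n⁵ (M(n) = n³*n² = n⁵)
I(98, -53)/M(h) = (6*98)/((-5)⁵) = 588/(-3125) = 588*(-1/3125) = -588/3125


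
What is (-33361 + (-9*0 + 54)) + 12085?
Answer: -21222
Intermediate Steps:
(-33361 + (-9*0 + 54)) + 12085 = (-33361 + (0 + 54)) + 12085 = (-33361 + 54) + 12085 = -33307 + 12085 = -21222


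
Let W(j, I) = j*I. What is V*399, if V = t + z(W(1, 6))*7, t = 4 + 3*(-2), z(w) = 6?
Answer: 15960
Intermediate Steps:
W(j, I) = I*j
t = -2 (t = 4 - 6 = -2)
V = 40 (V = -2 + 6*7 = -2 + 42 = 40)
V*399 = 40*399 = 15960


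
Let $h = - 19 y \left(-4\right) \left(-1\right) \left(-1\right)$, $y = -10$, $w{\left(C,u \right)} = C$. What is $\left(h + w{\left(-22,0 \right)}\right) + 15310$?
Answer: $14528$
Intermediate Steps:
$h = -760$ ($h = \left(-19\right) \left(-10\right) \left(-4\right) \left(-1\right) \left(-1\right) = 190 \cdot 4 \left(-1\right) = 190 \left(-4\right) = -760$)
$\left(h + w{\left(-22,0 \right)}\right) + 15310 = \left(-760 - 22\right) + 15310 = -782 + 15310 = 14528$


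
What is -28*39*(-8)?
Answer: 8736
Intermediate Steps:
-28*39*(-8) = -1092*(-8) = 8736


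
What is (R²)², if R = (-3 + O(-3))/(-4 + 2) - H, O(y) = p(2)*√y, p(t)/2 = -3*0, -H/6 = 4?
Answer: 6765201/16 ≈ 4.2283e+5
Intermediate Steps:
H = -24 (H = -6*4 = -24)
p(t) = 0 (p(t) = 2*(-3*0) = 2*0 = 0)
O(y) = 0 (O(y) = 0*√y = 0)
R = 51/2 (R = (-3 + 0)/(-4 + 2) - 1*(-24) = -3/(-2) + 24 = -3*(-½) + 24 = 3/2 + 24 = 51/2 ≈ 25.500)
(R²)² = ((51/2)²)² = (2601/4)² = 6765201/16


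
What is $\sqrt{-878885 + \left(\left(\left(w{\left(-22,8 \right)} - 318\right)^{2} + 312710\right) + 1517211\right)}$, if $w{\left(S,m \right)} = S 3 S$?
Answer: $8 \sqrt{34953} \approx 1495.7$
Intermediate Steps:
$w{\left(S,m \right)} = 3 S^{2}$
$\sqrt{-878885 + \left(\left(\left(w{\left(-22,8 \right)} - 318\right)^{2} + 312710\right) + 1517211\right)} = \sqrt{-878885 + \left(\left(\left(3 \left(-22\right)^{2} - 318\right)^{2} + 312710\right) + 1517211\right)} = \sqrt{-878885 + \left(\left(\left(3 \cdot 484 - 318\right)^{2} + 312710\right) + 1517211\right)} = \sqrt{-878885 + \left(\left(\left(1452 - 318\right)^{2} + 312710\right) + 1517211\right)} = \sqrt{-878885 + \left(\left(1134^{2} + 312710\right) + 1517211\right)} = \sqrt{-878885 + \left(\left(1285956 + 312710\right) + 1517211\right)} = \sqrt{-878885 + \left(1598666 + 1517211\right)} = \sqrt{-878885 + 3115877} = \sqrt{2236992} = 8 \sqrt{34953}$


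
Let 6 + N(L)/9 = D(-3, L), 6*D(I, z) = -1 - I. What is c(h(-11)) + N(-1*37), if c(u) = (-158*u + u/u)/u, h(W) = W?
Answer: -2300/11 ≈ -209.09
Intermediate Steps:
D(I, z) = -⅙ - I/6 (D(I, z) = (-1 - I)/6 = -⅙ - I/6)
N(L) = -51 (N(L) = -54 + 9*(-⅙ - ⅙*(-3)) = -54 + 9*(-⅙ + ½) = -54 + 9*(⅓) = -54 + 3 = -51)
c(u) = (1 - 158*u)/u (c(u) = (-158*u + 1)/u = (1 - 158*u)/u)
c(h(-11)) + N(-1*37) = (-158 + 1/(-11)) - 51 = (-158 - 1/11) - 51 = -1739/11 - 51 = -2300/11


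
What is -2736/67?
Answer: -2736/67 ≈ -40.836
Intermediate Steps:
-2736/67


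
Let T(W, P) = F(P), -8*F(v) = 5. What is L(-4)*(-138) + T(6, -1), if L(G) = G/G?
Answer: -1109/8 ≈ -138.63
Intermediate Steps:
L(G) = 1
F(v) = -5/8 (F(v) = -1/8*5 = -5/8)
T(W, P) = -5/8
L(-4)*(-138) + T(6, -1) = 1*(-138) - 5/8 = -138 - 5/8 = -1109/8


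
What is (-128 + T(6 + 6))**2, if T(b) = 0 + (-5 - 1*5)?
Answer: 19044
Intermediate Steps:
T(b) = -10 (T(b) = 0 + (-5 - 5) = 0 - 10 = -10)
(-128 + T(6 + 6))**2 = (-128 - 10)**2 = (-138)**2 = 19044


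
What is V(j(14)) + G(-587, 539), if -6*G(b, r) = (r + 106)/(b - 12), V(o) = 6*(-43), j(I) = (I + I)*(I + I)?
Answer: -308869/1198 ≈ -257.82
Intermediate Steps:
j(I) = 4*I² (j(I) = (2*I)*(2*I) = 4*I²)
V(o) = -258
G(b, r) = -(106 + r)/(6*(-12 + b)) (G(b, r) = -(r + 106)/(6*(b - 12)) = -(106 + r)/(6*(-12 + b)))
V(j(14)) + G(-587, 539) = -258 + (-106 - 1*539)/(6*(-12 - 587)) = -258 + (⅙)*(-106 - 539)/(-599) = -258 + (⅙)*(-1/599)*(-645) = -258 + 215/1198 = -308869/1198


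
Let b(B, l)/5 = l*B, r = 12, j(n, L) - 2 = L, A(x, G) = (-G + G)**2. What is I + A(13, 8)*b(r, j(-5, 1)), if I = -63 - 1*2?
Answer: -65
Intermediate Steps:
A(x, G) = 0 (A(x, G) = 0**2 = 0)
j(n, L) = 2 + L
b(B, l) = 5*B*l (b(B, l) = 5*(l*B) = 5*(B*l) = 5*B*l)
I = -65 (I = -63 - 2 = -65)
I + A(13, 8)*b(r, j(-5, 1)) = -65 + 0*(5*12*(2 + 1)) = -65 + 0*(5*12*3) = -65 + 0*180 = -65 + 0 = -65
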